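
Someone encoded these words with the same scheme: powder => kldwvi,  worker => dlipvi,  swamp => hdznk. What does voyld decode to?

Each pair mirrors across the alphabet (p↔k, o↔l, w↔d): positions sum to 25. Letters are reflected about the middle of the alphabet (position → 25−position): Atbash.
Decoding voyld: v↔e, o↔l, y↔b, l↔o, d↔w.

elbow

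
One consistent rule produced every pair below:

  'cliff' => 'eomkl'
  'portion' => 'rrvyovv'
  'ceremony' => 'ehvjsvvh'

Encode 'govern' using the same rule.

In cliff: c→e is +2, l→o is +3, i→m is +4, f→k is +5 — the shift increases by 1 each position. Letter i (0-indexed) is shifted by i+2, so successive shifts are 2, 3, 4, ….
For govern: g+2=i, o+3=r, v+4=z, e+5=j, r+6=x, n+7=u.

irzjxu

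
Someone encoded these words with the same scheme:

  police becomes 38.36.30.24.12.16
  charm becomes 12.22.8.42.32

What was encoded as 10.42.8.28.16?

brake

p(#16)→38 and o(#15)→36: differences scale by 2, so n = 2·pos + 6. With a=1..z=26, the number is 2·pos + 6.
Decoding 10.42.8.28.16: 10→(10−6)÷2=2=b, 42→(42−6)÷2=18=r, 8→(8−6)÷2=1=a, 28→(28−6)÷2=11=k, 16→(16−6)÷2=5=e.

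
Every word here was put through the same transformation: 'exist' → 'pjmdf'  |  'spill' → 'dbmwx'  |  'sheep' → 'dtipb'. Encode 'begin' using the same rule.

mqktz

Shifts by position in exist: pos 0: e→p (+11), pos 1: x→j (+12), pos 2: i→m (+4), pos 3: s→d (+11), pos 4: t→f (+12) — repeating every 3. A repeating key of period 3 is used — shifts +11, +12, +4 over and over.
For begin: b+11=m, e+12=q, g+4=k, i+11=t, n+12=z.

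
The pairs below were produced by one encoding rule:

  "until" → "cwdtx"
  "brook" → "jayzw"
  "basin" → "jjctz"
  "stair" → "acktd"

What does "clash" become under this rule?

kukdt

In until: u→c is +8, n→w is +9, t→d is +10, i→t is +11 — the shift increases by 1 each position. Each letter shifts forward by (position + 8), i.e. 8, 9, 10, … — the shift grows by one for each successive letter.
On clash: c+8=k, l+9=u, a+10=k, s+11=d, h+12=t.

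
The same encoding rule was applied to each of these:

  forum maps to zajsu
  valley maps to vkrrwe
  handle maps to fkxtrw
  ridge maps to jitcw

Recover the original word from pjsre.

f(5)→z(25) and o(14)→a(0) fit y≡3x+10 (mod 26); the inverse of 3 mod 26 is 9. This is an affine cipher: with a=0,…,z=25, each position x becomes (3x+10) mod 26.
Reversing it on pjsre: p(15)→9·(15−10)≡19=t; j(9)→9·(9−10)≡17=r; s(18)→9·(18−10)≡20=u; r(17)→9·(17−10)≡11=l; e(4)→9·(4−10)≡24=y (all mod 26).

truly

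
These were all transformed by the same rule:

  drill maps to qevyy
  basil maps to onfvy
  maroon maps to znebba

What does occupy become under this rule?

bpphcl

Compare letters: d→q is +13, r→e is +13, i→v is +13 — a constant shift. It's a constant shift of +13 (ROT13).
Applying it to occupy: o+13=b, c+13=p, c+13=p, u+13=h, p+13=c, y+13=l.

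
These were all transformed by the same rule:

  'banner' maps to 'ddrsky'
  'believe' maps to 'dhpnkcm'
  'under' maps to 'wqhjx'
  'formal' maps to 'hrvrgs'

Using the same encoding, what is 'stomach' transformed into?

uwsrgjp

In banner: b→d is +2, a→d is +3, n→r is +4, n→s is +5 — the shift increases by 1 each position. Letter i (0-indexed) is shifted by i+2, so successive shifts are 2, 3, 4, ….
On stomach: s+2=u, t+3=w, o+4=s, m+5=r, a+6=g, c+7=j, h+8=p.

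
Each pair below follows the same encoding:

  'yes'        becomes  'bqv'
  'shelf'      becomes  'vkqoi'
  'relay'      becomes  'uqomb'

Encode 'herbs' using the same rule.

kquev

The shift depends on letter class: consonant y→b is +3, but vowel e→q is +12. Vowels shift forward by 12 and consonants shift forward by 3.
For herbs: h(cons)+3=k, e(vowel)+12=q, r(cons)+3=u, b(cons)+3=e, s(cons)+3=v.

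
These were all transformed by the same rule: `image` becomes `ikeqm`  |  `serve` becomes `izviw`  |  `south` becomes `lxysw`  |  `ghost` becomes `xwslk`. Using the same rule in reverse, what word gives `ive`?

The output letters match the input read backwards, each shifted +4: image reversed is egami. Two steps: reverse the string, then apply a Caesar shift of +4.
Undoing it on ive: shift back: i−4=e, v−4=r, e−4=a → era; then reverse → are.

are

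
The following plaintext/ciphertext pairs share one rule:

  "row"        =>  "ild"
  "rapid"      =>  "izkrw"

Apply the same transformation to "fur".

ufi

Letters are reflected about the middle of the alphabet (position → 25−position): Atbash.
For fur: f↔u, u↔f, r↔i.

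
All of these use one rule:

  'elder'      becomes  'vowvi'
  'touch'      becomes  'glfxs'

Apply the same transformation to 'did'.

wrw

Each pair mirrors across the alphabet (e↔v, l↔o, d↔w): positions sum to 25. Each letter is replaced by its mirror in the alphabet: a↔z, b↔y, c↔x, and so on (the Atbash cipher).
For did: d↔w, i↔r, d↔w.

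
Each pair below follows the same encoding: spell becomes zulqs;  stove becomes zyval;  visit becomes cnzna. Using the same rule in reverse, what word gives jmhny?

chair

It's a Vigenère-style cipher with numeric key [7,5]: position i shifts by key[i mod 2].
Decoding jmhny: j−7=c, m−5=h, h−7=a, n−5=i, y−7=r.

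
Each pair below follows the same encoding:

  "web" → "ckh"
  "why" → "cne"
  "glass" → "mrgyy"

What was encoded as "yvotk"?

spine

Compare letters: w→c is +6, e→k is +6, b→h is +6 — a constant shift. Each letter is shifted forward by 6 in the alphabet (a Caesar shift of +6).
Undoing it on yvotk: y−6=s, v−6=p, o−6=i, t−6=n, k−6=e.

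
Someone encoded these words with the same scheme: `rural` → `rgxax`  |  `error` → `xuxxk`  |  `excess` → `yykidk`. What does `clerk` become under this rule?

qxkri

The word is reversed, then every letter is shifted forward by 6.
On clerk: reverse → krelc; then shift: k+6=q, r+6=x, e+6=k, l+6=r, c+6=i.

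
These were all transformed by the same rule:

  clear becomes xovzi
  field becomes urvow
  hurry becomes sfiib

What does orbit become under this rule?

Each pair mirrors across the alphabet (c↔x, l↔o, e↔v): positions sum to 25. Each letter is replaced by its mirror in the alphabet: a↔z, b↔y, c↔x, and so on (the Atbash cipher).
On orbit: o↔l, r↔i, b↔y, i↔r, t↔g.

liyrg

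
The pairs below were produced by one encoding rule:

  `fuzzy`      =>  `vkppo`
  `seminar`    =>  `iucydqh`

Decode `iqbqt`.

Compare letters: f→v is +16, u→k is +16, z→p is +16 — a constant shift. Each letter is shifted forward by 16 in the alphabet (a Caesar shift of +16).
Reversing it on iqbqt: i−16=s, q−16=a, b−16=l, q−16=a, t−16=d.

salad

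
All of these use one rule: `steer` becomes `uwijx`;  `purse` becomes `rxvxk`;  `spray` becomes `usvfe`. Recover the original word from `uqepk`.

In steer: s→u is +2, t→w is +3, e→i is +4, e→j is +5 — the shift increases by 1 each position. The shift increases by 1 at each position, starting from +2: 2, 3, 4, ….
Undoing it on uqepk: u−2=s, q−3=n, e−4=a, p−5=k, k−6=e.

snake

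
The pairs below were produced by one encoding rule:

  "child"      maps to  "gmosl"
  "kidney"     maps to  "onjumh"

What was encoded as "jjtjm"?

fence

In child: c→g is +4, h→m is +5, i→o is +6, l→s is +7 — the shift increases by 1 each position. Letter i (0-indexed) is shifted by i+4, so successive shifts are 4, 5, 6, ….
Reversing it on jjtjm: j−4=f, j−5=e, t−6=n, j−7=c, m−8=e.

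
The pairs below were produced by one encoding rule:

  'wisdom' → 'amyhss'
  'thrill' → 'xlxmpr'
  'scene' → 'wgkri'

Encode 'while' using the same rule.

Shifts by position in wisdom: pos 0: w→a (+4), pos 1: i→m (+4), pos 2: s→y (+6), pos 3: d→h (+4), pos 4: o→s (+4), pos 5: m→s (+6) — repeating every 3. A repeating key of period 3 is used — shifts +4, +4, +6 over and over.
Applying it to while: w+4=a, h+4=l, i+6=o, l+4=p, e+4=i.

alopi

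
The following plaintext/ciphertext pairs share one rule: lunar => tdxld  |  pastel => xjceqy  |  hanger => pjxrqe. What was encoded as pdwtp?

In lunar: l→t is +8, u→d is +9, n→x is +10, a→l is +11 — the shift increases by 1 each position. Each letter shifts forward by (position + 8), i.e. 8, 9, 10, … — the shift grows by one for each successive letter.
Reversing it on pdwtp: p−8=h, d−9=u, w−10=m, t−11=i, p−12=d.

humid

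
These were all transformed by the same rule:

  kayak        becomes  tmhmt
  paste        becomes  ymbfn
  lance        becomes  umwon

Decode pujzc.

A repeating key of period 2 is used — shifts +9, +12 over and over.
Decoding pujzc: p−9=g, u−12=i, j−9=a, z−12=n, c−9=t.

giant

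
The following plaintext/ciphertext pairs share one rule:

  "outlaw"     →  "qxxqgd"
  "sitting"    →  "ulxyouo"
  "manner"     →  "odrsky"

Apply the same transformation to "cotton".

erxyuu

In outlaw: o→q is +2, u→x is +3, t→x is +4, l→q is +5 — the shift increases by 1 each position. The shift increases by 1 at each position, starting from +2: 2, 3, 4, ….
On cotton: c+2=e, o+3=r, t+4=x, t+5=y, o+6=u, n+7=u.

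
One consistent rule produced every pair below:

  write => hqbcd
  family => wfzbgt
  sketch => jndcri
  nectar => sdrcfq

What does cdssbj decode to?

Each letter's alphabet position (a=0..z=25) is mapped through 19·x+5 mod 26 — an affine cipher.
Reversing it on cdssbj: c(2)→11·(2−5)≡19=t; d(3)→11·(3−5)≡4=e; s(18)→11·(18−5)≡13=n; s(18)→11·(18−5)≡13=n; b(1)→11·(1−5)≡8=i; j(9)→11·(9−5)≡18=s (all mod 26).

tennis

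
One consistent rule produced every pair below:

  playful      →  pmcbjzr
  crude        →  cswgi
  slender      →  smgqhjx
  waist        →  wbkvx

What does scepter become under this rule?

sdgsxjx

In playful: p→p is +0, l→m is +1, a→c is +2, y→b is +3 — the shift increases by 1 each position. The shift increases by 1 at each position, starting from +0: 0, 1, 2, ….
For scepter: s+0=s, c+1=d, e+2=g, p+3=s, t+4=x, e+5=j, r+6=x.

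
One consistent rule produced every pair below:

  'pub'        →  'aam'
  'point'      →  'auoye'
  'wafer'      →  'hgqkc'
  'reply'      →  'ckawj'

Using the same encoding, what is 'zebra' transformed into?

kkmcg

The shift depends on letter class: consonant p→a is +11, but vowel u→a is +6. Two shifts are in play — +6 for a/e/i/o/u, +11 for every other letter.
Applying it to zebra: z(cons)+11=k, e(vowel)+6=k, b(cons)+11=m, r(cons)+11=c, a(vowel)+6=g.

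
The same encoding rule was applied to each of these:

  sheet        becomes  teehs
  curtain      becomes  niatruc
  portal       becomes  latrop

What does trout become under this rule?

tuort

The output letters match the input read backwards: sheet reversed is teehs. The word is simply reversed.
On trout: reverse → tuort.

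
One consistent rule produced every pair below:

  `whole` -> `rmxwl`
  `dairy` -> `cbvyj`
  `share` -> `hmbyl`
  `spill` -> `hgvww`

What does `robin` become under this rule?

This is an affine cipher: with a=0,…,z=25, each position x becomes (9x+1) mod 26.
For robin: r(17)→9·17+1≡24=y; o(14)→9·14+1≡23=x; b(1)→9·1+1≡10=k; i(8)→9·8+1≡21=v; n(13)→9·13+1≡14=o (all mod 26).

yxkvo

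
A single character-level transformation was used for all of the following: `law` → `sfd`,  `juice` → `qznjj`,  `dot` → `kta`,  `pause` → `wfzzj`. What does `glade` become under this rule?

Vowels shift forward by 5 and consonants shift forward by 7.
For glade: g(cons)+7=n, l(cons)+7=s, a(vowel)+5=f, d(cons)+7=k, e(vowel)+5=j.

nsfkj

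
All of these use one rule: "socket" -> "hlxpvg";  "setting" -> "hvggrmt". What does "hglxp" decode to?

Each pair mirrors across the alphabet (s↔h, o↔l, c↔x): positions sum to 25. Each letter is replaced by its mirror in the alphabet: a↔z, b↔y, c↔x, and so on (the Atbash cipher).
Undoing it on hglxp: h↔s, g↔t, l↔o, x↔c, p↔k.

stock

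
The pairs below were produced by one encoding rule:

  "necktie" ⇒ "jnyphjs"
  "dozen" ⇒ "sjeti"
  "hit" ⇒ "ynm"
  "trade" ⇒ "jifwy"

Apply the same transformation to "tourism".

The output letters match the input read backwards, each shifted +5: necktie reversed is eitkcen. Read the word backwards and shift each letter +5.
On tourism: reverse → msiruot; then shift: m+5=r, s+5=x, i+5=n, r+5=w, u+5=z, o+5=t, t+5=y.

rxnwzty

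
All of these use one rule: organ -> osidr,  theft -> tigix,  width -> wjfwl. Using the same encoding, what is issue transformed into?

ituxi

In organ: o→o is +0, r→s is +1, g→i is +2, a→d is +3 — the shift increases by 1 each position. Letter i (0-indexed) is shifted by i+0, so successive shifts are 0, 1, 2, ….
For issue: i+0=i, s+1=t, s+2=u, u+3=x, e+4=i.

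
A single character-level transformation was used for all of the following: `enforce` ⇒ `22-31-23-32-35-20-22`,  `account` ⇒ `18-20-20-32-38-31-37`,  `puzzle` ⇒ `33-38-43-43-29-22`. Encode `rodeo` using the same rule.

35-32-21-22-32

Letters become their 1-based position plus 17 (so a→18, b→19, …).
On rodeo: r=18→35, o=15→32, d=4→21, e=5→22, o=15→32.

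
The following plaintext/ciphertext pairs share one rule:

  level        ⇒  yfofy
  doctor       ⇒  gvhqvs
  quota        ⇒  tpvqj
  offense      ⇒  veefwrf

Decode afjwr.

jeans

l(11)→y(24) and e(4)→f(5) fit y≡25x+9 (mod 26); the inverse of 25 mod 26 is 25. Treating letters as 0–25, the rule is x ↦ 25x + 9 (mod 26).
Decoding afjwr: a(0)→25·(0−9)≡9=j; f(5)→25·(5−9)≡4=e; j(9)→25·(9−9)≡0=a; w(22)→25·(22−9)≡13=n; r(17)→25·(17−9)≡18=s (all mod 26).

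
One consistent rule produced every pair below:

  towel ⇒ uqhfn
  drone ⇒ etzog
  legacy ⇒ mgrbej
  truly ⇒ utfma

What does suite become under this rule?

twtug

Shifts by position in towel: pos 0: t→u (+1), pos 1: o→q (+2), pos 2: w→h (+11), pos 3: e→f (+1), pos 4: l→n (+2) — repeating every 3. It's a Vigenère-style cipher with numeric key [1,2,11]: position i shifts by key[i mod 3].
On suite: s+1=t, u+2=w, i+11=t, t+1=u, e+2=g.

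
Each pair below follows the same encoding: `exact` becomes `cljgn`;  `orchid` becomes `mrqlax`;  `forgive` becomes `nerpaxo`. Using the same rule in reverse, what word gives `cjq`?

hat

Two steps: reverse the string, then apply a Caesar shift of +9.
Decoding cjq: shift back: c−9=t, j−9=a, q−9=h → tah; then reverse → hat.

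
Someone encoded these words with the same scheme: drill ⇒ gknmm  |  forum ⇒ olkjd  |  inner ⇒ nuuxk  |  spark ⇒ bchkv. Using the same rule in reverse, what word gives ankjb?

d(3)→g(6) and r(17)→k(10) fit y≡17x+7 (mod 26); the inverse of 17 mod 26 is 23. Treating letters as 0–25, the rule is x ↦ 17x + 7 (mod 26).
Undoing it on ankjb: a(0)→23·(0−7)≡21=v; n(13)→23·(13−7)≡8=i; k(10)→23·(10−7)≡17=r; j(9)→23·(9−7)≡20=u; b(1)→23·(1−7)≡18=s (all mod 26).

virus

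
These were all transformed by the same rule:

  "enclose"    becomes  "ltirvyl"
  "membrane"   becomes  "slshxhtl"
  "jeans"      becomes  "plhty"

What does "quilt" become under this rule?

wbprz

The rule splits by letter class: vowels +7, consonants +6.
For quilt: q(cons)+6=w, u(vowel)+7=b, i(vowel)+7=p, l(cons)+6=r, t(cons)+6=z.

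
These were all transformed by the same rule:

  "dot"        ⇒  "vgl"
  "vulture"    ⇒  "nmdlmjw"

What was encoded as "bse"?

jam

Compare letters: d→v is +18, o→g is +18, t→l is +18 — a constant shift. It's a constant shift of +18 (ROT18).
Reversing it on bse: b−18=j, s−18=a, e−18=m.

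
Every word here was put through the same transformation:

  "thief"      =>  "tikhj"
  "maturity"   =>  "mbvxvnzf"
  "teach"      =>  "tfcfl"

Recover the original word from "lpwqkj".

lounge

In thief: t→t is +0, h→i is +1, i→k is +2, e→h is +3 — the shift increases by 1 each position. Letter i (0-indexed) is shifted by i+0, so successive shifts are 0, 1, 2, ….
Reversing it on lpwqkj: l−0=l, p−1=o, w−2=u, q−3=n, k−4=g, j−5=e.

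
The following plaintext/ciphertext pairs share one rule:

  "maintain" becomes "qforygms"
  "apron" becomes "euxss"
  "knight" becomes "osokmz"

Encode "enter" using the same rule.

Shifts by position in maintain: pos 0: m→q (+4), pos 1: a→f (+5), pos 2: i→o (+6), pos 3: n→r (+4), pos 4: t→y (+5), pos 5: a→g (+6) — repeating every 3. A repeating key of period 3 is used — shifts +4, +5, +6 over and over.
Applying it to enter: e+4=i, n+5=s, t+6=z, e+4=i, r+5=w.

isziw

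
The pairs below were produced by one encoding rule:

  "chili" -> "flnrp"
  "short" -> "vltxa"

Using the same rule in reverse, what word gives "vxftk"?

stand

In chili: c→f is +3, h→l is +4, i→n is +5, l→r is +6 — the shift increases by 1 each position. Letter i (0-indexed) is shifted by i+3, so successive shifts are 3, 4, 5, ….
Decoding vxftk: v−3=s, x−4=t, f−5=a, t−6=n, k−7=d.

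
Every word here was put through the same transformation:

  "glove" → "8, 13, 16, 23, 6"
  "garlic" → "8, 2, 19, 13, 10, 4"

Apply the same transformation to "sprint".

20, 17, 19, 10, 15, 21

g is letter #7 and maps to 8: an offset of 1. Letters become their 1-based position plus 1 (so a→2, b→3, …).
For sprint: s=19→20, p=16→17, r=18→19, i=9→10, n=14→15, t=20→21.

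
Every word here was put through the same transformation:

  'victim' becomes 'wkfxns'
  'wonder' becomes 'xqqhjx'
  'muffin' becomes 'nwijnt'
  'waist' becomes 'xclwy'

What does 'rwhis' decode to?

queen

Each letter shifts forward by (position + 1), i.e. 1, 2, 3, … — the shift grows by one for each successive letter.
Reversing it on rwhis: r−1=q, w−2=u, h−3=e, i−4=e, s−5=n.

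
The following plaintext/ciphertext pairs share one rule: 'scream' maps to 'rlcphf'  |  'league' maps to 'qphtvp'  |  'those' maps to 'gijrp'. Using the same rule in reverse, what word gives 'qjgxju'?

lotion

Treating letters as 0–25, the rule is x ↦ 15x + 7 (mod 26).
Decoding qjgxju: q(16)→7·(16−7)≡11=l; j(9)→7·(9−7)≡14=o; g(6)→7·(6−7)≡19=t; x(23)→7·(23−7)≡8=i; j(9)→7·(9−7)≡14=o; u(20)→7·(20−7)≡13=n (all mod 26).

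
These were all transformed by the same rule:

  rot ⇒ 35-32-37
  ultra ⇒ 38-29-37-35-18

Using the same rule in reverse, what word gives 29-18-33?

lap

r is letter #18 and maps to 35: an offset of 17. The number is (letter's place in the alphabet, a=1) + 17.
Undoing it on 29-18-33: 29→(29−17)÷1=12=l, 18→(18−17)÷1=1=a, 33→(33−17)÷1=16=p.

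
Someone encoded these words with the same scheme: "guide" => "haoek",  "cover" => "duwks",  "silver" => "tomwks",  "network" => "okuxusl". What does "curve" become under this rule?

The rule splits by letter class: vowels +6, consonants +1.
For curve: c(cons)+1=d, u(vowel)+6=a, r(cons)+1=s, v(cons)+1=w, e(vowel)+6=k.

daswk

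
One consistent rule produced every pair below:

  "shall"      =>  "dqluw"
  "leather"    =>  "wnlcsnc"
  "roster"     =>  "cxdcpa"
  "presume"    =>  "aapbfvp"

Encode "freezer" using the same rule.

qapnknc

Shifts by position in shall: pos 0: s→d (+11), pos 1: h→q (+9), pos 2: a→l (+11), pos 3: l→u (+9) — repeating every 2. The shifts repeat in a cycle of length 2: positions 0,1,… shift by +11, +9, then the pattern repeats.
Applying it to freezer: f+11=q, r+9=a, e+11=p, e+9=n, z+11=k, e+9=n, r+11=c.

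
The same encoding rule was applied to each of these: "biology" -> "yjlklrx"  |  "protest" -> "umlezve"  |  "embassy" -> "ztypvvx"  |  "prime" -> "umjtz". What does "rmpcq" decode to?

b(1)→y(24) and i(8)→j(9) fit y≡9x+15 (mod 26); the inverse of 9 mod 26 is 3. Treating letters as 0–25, the rule is x ↦ 9x + 15 (mod 26).
Reversing it on rmpcq: r(17)→3·(17−15)≡6=g; m(12)→3·(12−15)≡17=r; p(15)→3·(15−15)≡0=a; c(2)→3·(2−15)≡13=n; q(16)→3·(16−15)≡3=d (all mod 26).

grand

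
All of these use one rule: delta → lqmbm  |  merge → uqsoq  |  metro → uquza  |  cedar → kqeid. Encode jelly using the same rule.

rqmtk

Shifts by position in delta: pos 0: d→l (+8), pos 1: e→q (+12), pos 2: l→m (+1), pos 3: t→b (+8), pos 4: a→m (+12) — repeating every 3. The shifts repeat in a cycle of length 3: positions 0,1,… shift by +8, +12, +1, then the pattern repeats.
On jelly: j+8=r, e+12=q, l+1=m, l+8=t, y+12=k.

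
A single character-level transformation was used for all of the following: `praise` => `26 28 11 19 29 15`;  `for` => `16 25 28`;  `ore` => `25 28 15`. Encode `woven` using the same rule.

33 25 32 15 24

The number is (letter's place in the alphabet, a=1) + 10.
Applying it to woven: w=23→33, o=15→25, v=22→32, e=5→15, n=14→24.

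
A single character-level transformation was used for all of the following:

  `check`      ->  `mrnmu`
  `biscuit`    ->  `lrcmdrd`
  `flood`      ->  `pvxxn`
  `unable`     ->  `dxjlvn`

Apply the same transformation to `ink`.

rxu

The shift depends on letter class: consonant c→m is +10, but vowel e→n is +9. Vowels shift forward by 9 and consonants shift forward by 10.
For ink: i(vowel)+9=r, n(cons)+10=x, k(cons)+10=u.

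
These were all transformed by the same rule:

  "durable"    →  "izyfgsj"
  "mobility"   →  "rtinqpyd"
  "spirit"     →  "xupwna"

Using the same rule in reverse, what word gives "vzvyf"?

quota

It's a Vigenère-style cipher with numeric key [5,5,7]: position i shifts by key[i mod 3].
Reversing it on vzvyf: v−5=q, z−5=u, v−7=o, y−5=t, f−5=a.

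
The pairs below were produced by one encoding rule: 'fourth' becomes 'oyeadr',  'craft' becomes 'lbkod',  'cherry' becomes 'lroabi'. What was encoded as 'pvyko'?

globe

Shifts by position in fourth: pos 0: f→o (+9), pos 1: o→y (+10), pos 2: u→e (+10), pos 3: r→a (+9), pos 4: t→d (+10), pos 5: h→r (+10) — repeating every 3. A repeating key of period 3 is used — shifts +9, +10, +10 over and over.
Decoding pvyko: p−9=g, v−10=l, y−10=o, k−9=b, o−10=e.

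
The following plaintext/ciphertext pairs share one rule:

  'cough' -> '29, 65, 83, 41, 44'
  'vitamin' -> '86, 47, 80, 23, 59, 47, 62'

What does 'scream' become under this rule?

77, 29, 74, 35, 23, 59

c(#3)→29 and o(#15)→65: differences scale by 3, so n = 3·pos + 20. The formula is n = 3×(alphabet index, a=1) + 20.
Applying it to scream: s=19→77, c=3→29, r=18→74, e=5→35, a=1→23, m=13→59.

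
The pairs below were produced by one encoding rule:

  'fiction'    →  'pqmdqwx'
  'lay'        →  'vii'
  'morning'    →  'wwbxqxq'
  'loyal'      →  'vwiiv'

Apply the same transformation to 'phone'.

The shift depends on letter class: consonant f→p is +10, but vowel i→q is +8. Two shifts are in play — +8 for a/e/i/o/u, +10 for every other letter.
Applying it to phone: p(cons)+10=z, h(cons)+10=r, o(vowel)+8=w, n(cons)+10=x, e(vowel)+8=m.

zrwxm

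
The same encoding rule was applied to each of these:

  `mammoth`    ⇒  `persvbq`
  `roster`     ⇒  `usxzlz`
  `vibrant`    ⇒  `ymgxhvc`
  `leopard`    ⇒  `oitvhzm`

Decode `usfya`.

Each letter shifts forward by (position + 3), i.e. 3, 4, 5, … — the shift grows by one for each successive letter.
Undoing it on usfya: u−3=r, s−4=o, f−5=a, y−6=s, a−7=t.

roast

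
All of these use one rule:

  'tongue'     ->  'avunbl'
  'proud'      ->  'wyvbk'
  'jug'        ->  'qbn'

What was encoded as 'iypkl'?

Every letter moves 7 places later in the alphabet, wrapping around z→a.
Undoing it on iypkl: i−7=b, y−7=r, p−7=i, k−7=d, l−7=e.

bride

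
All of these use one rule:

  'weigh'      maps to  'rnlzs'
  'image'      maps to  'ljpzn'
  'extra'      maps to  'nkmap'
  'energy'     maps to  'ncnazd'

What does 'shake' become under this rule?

tspxn

This is an affine cipher: with a=0,…,z=25, each position x becomes (19x+15) mod 26.
On shake: s(18)→19·18+15≡19=t; h(7)→19·7+15≡18=s; a(0)→19·0+15≡15=p; k(10)→19·10+15≡23=x; e(4)→19·4+15≡13=n (all mod 26).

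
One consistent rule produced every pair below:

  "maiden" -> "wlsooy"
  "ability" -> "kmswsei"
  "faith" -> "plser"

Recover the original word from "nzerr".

Shifts by position in maiden: pos 0: m→w (+10), pos 1: a→l (+11), pos 2: i→s (+10), pos 3: d→o (+11) — repeating every 2. It's a Vigenère-style cipher with numeric key [10,11]: position i shifts by key[i mod 2].
Decoding nzerr: n−10=d, z−11=o, e−10=u, r−11=g, r−10=h.

dough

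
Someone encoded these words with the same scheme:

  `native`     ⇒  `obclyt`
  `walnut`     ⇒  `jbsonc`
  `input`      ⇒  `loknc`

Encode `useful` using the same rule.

Treating letters as 0–25, the rule is x ↦ 11x + 1 (mod 26).
Applying it to useful: u(20)→11·20+1≡13=n; s(18)→11·18+1≡17=r; e(4)→11·4+1≡19=t; f(5)→11·5+1≡4=e; u(20)→11·20+1≡13=n; l(11)→11·11+1≡18=s (all mod 26).

nrtens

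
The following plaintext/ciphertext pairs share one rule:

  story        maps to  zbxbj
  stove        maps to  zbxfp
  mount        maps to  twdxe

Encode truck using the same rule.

azdmv

Letter i (0-indexed) is shifted by i+7, so successive shifts are 7, 8, 9, ….
Applying it to truck: t+7=a, r+8=z, u+9=d, c+10=m, k+11=v.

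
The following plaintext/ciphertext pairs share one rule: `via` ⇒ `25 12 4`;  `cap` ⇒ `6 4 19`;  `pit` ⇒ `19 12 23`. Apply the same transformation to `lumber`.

15 24 16 5 8 21

Letters become their 1-based position plus 3 (so a→4, b→5, …).
For lumber: l=12→15, u=21→24, m=13→16, b=2→5, e=5→8, r=18→21.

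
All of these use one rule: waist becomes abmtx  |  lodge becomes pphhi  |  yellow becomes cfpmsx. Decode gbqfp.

Shifts by position in waist: pos 0: w→a (+4), pos 1: a→b (+1), pos 2: i→m (+4), pos 3: s→t (+1) — repeating every 2. A repeating key of period 2 is used — shifts +4, +1 over and over.
Undoing it on gbqfp: g−4=c, b−1=a, q−4=m, f−1=e, p−4=l.

camel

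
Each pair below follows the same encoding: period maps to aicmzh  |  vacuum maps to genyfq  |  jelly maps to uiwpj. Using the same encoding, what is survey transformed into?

A repeating key of period 2 is used — shifts +11, +4 over and over.
Applying it to survey: s+11=d, u+4=y, r+11=c, v+4=z, e+11=p, y+4=c.

dyczpc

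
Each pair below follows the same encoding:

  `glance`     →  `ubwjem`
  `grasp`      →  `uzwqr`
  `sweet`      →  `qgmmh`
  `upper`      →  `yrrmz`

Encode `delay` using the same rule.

g(6)→u(20) and l(11)→b(1) fit y≡17x+22 (mod 26); the inverse of 17 mod 26 is 23. This is an affine cipher: with a=0,…,z=25, each position x becomes (17x+22) mod 26.
Applying it to delay: d(3)→17·3+22≡21=v; e(4)→17·4+22≡12=m; l(11)→17·11+22≡1=b; a(0)→17·0+22≡22=w; y(24)→17·24+22≡14=o (all mod 26).

vmbwo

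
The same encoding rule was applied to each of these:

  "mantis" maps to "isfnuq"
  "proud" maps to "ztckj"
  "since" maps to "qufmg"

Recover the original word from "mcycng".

m(12)→i(8) and a(0)→s(18) fit y≡23x+18 (mod 26); the inverse of 23 mod 26 is 17. This is an affine cipher: with a=0,…,z=25, each position x becomes (23x+18) mod 26.
Reversing it on mcycng: m(12)→17·(12−18)≡2=c; c(2)→17·(2−18)≡14=o; y(24)→17·(24−18)≡24=y; c(2)→17·(2−18)≡14=o; n(13)→17·(13−18)≡19=t; g(6)→17·(6−18)≡4=e (all mod 26).

coyote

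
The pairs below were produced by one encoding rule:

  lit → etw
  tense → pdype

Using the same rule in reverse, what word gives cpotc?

Read the word backwards and shift each letter +11.
Decoding cpotc: shift back: c−11=r, p−11=e, o−11=d, t−11=i, c−11=r → redir; then reverse → rider.

rider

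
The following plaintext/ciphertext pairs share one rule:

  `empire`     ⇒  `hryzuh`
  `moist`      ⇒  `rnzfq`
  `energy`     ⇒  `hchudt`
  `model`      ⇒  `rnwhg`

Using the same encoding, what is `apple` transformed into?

pyygh

Each letter's alphabet position (a=0..z=25) is mapped through 11·x+15 mod 26 — an affine cipher.
Applying it to apple: a(0)→11·0+15≡15=p; p(15)→11·15+15≡24=y; p(15)→11·15+15≡24=y; l(11)→11·11+15≡6=g; e(4)→11·4+15≡7=h (all mod 26).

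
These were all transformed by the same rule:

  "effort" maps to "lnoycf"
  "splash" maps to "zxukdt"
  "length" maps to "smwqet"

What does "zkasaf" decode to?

The shift increases by 1 at each position, starting from +7: 7, 8, 9, ….
Undoing it on zkasaf: z−7=s, k−8=c, a−9=r, s−10=i, a−11=p, f−12=t.

script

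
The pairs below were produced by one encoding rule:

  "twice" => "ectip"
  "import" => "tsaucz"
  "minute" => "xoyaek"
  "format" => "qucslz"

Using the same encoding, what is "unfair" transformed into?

Shifts by position in twice: pos 0: t→e (+11), pos 1: w→c (+6), pos 2: i→t (+11), pos 3: c→i (+6) — repeating every 2. A repeating key of period 2 is used — shifts +11, +6 over and over.
Applying it to unfair: u+11=f, n+6=t, f+11=q, a+6=g, i+11=t, r+6=x.

ftqgtx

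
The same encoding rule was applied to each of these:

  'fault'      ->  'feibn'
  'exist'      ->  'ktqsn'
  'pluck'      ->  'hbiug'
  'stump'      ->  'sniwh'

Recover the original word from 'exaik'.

Each letter's alphabet position (a=0..z=25) is mapped through 21·x+4 mod 26 — an affine cipher.
Decoding exaik: e(4)→5·(4−4)≡0=a; x(23)→5·(23−4)≡17=r; a(0)→5·(0−4)≡6=g; i(8)→5·(8−4)≡20=u; k(10)→5·(10−4)≡4=e (all mod 26).

argue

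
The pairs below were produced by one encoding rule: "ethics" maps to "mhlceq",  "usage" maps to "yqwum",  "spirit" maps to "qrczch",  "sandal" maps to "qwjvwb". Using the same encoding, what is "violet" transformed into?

e(4)→m(12) and t(19)→h(7) fit y≡17x+22 (mod 26); the inverse of 17 mod 26 is 23. This is an affine cipher: with a=0,…,z=25, each position x becomes (17x+22) mod 26.
For violet: v(21)→17·21+22≡15=p; i(8)→17·8+22≡2=c; o(14)→17·14+22≡0=a; l(11)→17·11+22≡1=b; e(4)→17·4+22≡12=m; t(19)→17·19+22≡7=h (all mod 26).

pcabmh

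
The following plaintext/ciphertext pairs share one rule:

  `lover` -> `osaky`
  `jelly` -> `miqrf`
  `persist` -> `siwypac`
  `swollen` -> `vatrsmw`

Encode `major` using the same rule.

Letter i (0-indexed) is shifted by i+3, so successive shifts are 3, 4, 5, ….
On major: m+3=p, a+4=e, j+5=o, o+6=u, r+7=y.

peouy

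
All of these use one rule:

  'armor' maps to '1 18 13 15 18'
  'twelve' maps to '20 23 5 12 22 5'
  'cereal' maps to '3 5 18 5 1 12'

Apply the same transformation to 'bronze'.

a is letter #1 and maps to 1: an offset of 0. Letters become their 1-indexed alphabet positions: a=1 … z=26.
For bronze: b=2→2, r=18→18, o=15→15, n=14→14, z=26→26, e=5→5.

2 18 15 14 26 5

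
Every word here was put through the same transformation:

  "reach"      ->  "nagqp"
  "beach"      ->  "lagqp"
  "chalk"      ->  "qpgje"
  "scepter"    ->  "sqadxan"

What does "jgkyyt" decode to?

r(17)→n(13) and e(4)→a(0) fit y≡5x+6 (mod 26); the inverse of 5 mod 26 is 21. Treating letters as 0–25, the rule is x ↦ 5x + 6 (mod 26).
Reversing it on jgkyyt: j(9)→21·(9−6)≡11=l; g(6)→21·(6−6)≡0=a; k(10)→21·(10−6)≡6=g; y(24)→21·(24−6)≡14=o; y(24)→21·(24−6)≡14=o; t(19)→21·(19−6)≡13=n (all mod 26).

lagoon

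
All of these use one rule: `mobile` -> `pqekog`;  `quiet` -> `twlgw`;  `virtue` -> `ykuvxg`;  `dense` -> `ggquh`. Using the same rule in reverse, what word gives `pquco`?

Shifts by position in mobile: pos 0: m→p (+3), pos 1: o→q (+2), pos 2: b→e (+3), pos 3: i→k (+2) — repeating every 2. The shifts repeat in a cycle of length 2: positions 0,1,… shift by +3, +2, then the pattern repeats.
Decoding pquco: p−3=m, q−2=o, u−3=r, c−2=a, o−3=l.

moral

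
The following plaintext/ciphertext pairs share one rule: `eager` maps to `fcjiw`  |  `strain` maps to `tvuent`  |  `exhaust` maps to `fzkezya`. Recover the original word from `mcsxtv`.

laptop

In eager: e→f is +1, a→c is +2, g→j is +3, e→i is +4 — the shift increases by 1 each position. Each letter shifts forward by (position + 1), i.e. 1, 2, 3, … — the shift grows by one for each successive letter.
Reversing it on mcsxtv: m−1=l, c−2=a, s−3=p, x−4=t, t−5=o, v−6=p.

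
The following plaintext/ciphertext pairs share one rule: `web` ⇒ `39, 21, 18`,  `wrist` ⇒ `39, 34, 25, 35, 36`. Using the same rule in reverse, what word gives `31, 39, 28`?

owl

The number is (letter's place in the alphabet, a=1) + 16.
Reversing it on 31, 39, 28: 31→(31−16)÷1=15=o, 39→(39−16)÷1=23=w, 28→(28−16)÷1=12=l.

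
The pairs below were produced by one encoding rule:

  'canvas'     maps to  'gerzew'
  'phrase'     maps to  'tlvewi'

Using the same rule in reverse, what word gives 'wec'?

say

Compare letters: c→g is +4, a→e is +4, n→r is +4 — a constant shift. It's a constant shift of +4 (ROT4).
Reversing it on wec: w−4=s, e−4=a, c−4=y.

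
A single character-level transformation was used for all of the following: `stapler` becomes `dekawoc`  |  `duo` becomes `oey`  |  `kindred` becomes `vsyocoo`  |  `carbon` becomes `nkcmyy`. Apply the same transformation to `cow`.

The shift depends on letter class: consonant s→d is +11, but vowel a→k is +10. Two shifts are in play — +10 for a/e/i/o/u, +11 for every other letter.
For cow: c(cons)+11=n, o(vowel)+10=y, w(cons)+11=h.

nyh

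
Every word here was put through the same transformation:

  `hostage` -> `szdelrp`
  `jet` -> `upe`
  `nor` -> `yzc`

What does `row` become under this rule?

czh

Compare letters: h→s is +11, o→z is +11, s→d is +11 — a constant shift. Each letter is shifted forward by 11 in the alphabet (a Caesar shift of +11).
Applying it to row: r+11=c, o+11=z, w+11=h.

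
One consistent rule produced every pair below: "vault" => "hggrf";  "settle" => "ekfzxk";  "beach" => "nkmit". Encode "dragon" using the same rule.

pxmmat

Shifts by position in vault: pos 0: v→h (+12), pos 1: a→g (+6), pos 2: u→g (+12), pos 3: l→r (+6) — repeating every 2. It's a Vigenère-style cipher with numeric key [12,6]: position i shifts by key[i mod 2].
For dragon: d+12=p, r+6=x, a+12=m, g+6=m, o+12=a, n+6=t.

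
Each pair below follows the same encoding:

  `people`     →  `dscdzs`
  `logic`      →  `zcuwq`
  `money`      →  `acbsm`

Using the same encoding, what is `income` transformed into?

wbqcas

Compare letters: p→d is +14, e→s is +14, o→c is +14 — a constant shift. This is a Caesar cipher with shift 14.
Applying it to income: i+14=w, n+14=b, c+14=q, o+14=c, m+14=a, e+14=s.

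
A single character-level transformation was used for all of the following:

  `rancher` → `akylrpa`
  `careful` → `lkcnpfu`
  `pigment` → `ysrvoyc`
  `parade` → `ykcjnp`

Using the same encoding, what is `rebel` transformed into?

Shifts by position in rancher: pos 0: r→a (+9), pos 1: a→k (+10), pos 2: n→y (+11), pos 3: c→l (+9), pos 4: h→r (+10), pos 5: e→p (+11) — repeating every 3. A repeating key of period 3 is used — shifts +9, +10, +11 over and over.
On rebel: r+9=a, e+10=o, b+11=m, e+9=n, l+10=v.

aomnv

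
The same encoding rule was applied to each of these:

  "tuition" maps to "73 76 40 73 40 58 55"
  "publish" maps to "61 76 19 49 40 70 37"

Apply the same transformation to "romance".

67 58 52 16 55 22 28

t(#20)→73 and u(#21)→76: differences scale by 3, so n = 3·pos + 13. The formula is n = 3×(alphabet index, a=1) + 13.
For romance: r=18→67, o=15→58, m=13→52, a=1→16, n=14→55, c=3→22, e=5→28.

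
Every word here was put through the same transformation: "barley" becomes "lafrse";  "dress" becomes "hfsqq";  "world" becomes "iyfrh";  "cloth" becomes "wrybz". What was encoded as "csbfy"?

b(1)→l(11) and a(0)→a(0) fit y≡11x+0 (mod 26); the inverse of 11 mod 26 is 19. Treating letters as 0–25, the rule is x ↦ 11x + 0 (mod 26).
Decoding csbfy: c(2)→19·(2−0)≡12=m; s(18)→19·(18−0)≡4=e; b(1)→19·(1−0)≡19=t; f(5)→19·(5−0)≡17=r; y(24)→19·(24−0)≡14=o (all mod 26).

metro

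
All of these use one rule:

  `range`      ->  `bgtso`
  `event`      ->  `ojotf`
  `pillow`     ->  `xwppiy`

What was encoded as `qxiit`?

r(17)→b(1) and a(0)→g(6) fit y≡15x+6 (mod 26); the inverse of 15 mod 26 is 7. Treating letters as 0–25, the rule is x ↦ 15x + 6 (mod 26).
Decoding qxiit: q(16)→7·(16−6)≡18=s; x(23)→7·(23−6)≡15=p; i(8)→7·(8−6)≡14=o; i(8)→7·(8−6)≡14=o; t(19)→7·(19−6)≡13=n (all mod 26).

spoon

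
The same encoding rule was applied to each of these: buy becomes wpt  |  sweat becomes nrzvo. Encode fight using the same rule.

Compare letters: b→w is +21, u→p is +21, y→t is +21 — a constant shift. This is a Caesar cipher with shift 21.
For fight: f+21=a, i+21=d, g+21=b, h+21=c, t+21=o.

adbco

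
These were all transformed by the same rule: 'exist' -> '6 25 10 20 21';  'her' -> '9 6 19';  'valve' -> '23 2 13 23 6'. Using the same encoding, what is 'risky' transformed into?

19 10 20 12 26

e is letter #5 and maps to 6: an offset of 1. Each letter is replaced by its alphabet position (a=1..z=26) + 1.
Applying it to risky: r=18→19, i=9→10, s=19→20, k=11→12, y=25→26.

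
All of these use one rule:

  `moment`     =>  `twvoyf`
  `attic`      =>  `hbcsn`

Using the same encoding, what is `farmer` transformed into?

In moment: m→t is +7, o→w is +8, m→v is +9, e→o is +10 — the shift increases by 1 each position. The shift increases by 1 at each position, starting from +7: 7, 8, 9, ….
On farmer: f+7=m, a+8=i, r+9=a, m+10=w, e+11=p, r+12=d.

miawpd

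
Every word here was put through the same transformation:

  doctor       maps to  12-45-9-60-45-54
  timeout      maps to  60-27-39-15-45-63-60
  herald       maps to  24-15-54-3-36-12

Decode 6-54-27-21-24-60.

d(#4)→12 and o(#15)→45: differences scale by 3, so n = 3·pos + 0. With a=1..z=26, the number is 3·pos.
Reversing it on 6-54-27-21-24-60: 6→(6−0)÷3=2=b, 54→(54−0)÷3=18=r, 27→(27−0)÷3=9=i, 21→(21−0)÷3=7=g, 24→(24−0)÷3=8=h, 60→(60−0)÷3=20=t.

bright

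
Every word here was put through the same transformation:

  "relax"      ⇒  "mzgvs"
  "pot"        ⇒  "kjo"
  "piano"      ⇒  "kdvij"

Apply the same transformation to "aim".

Compare letters: r→m is +21, e→z is +21, l→g is +21 — a constant shift. It's a constant shift of +21 (ROT21).
For aim: a+21=v, i+21=d, m+21=h.

vdh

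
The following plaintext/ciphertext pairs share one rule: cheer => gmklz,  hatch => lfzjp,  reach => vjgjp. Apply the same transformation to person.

tjxzww

In cheer: c→g is +4, h→m is +5, e→k is +6, e→l is +7 — the shift increases by 1 each position. Each letter shifts forward by (position + 4), i.e. 4, 5, 6, … — the shift grows by one for each successive letter.
Applying it to person: p+4=t, e+5=j, r+6=x, s+7=z, o+8=w, n+9=w.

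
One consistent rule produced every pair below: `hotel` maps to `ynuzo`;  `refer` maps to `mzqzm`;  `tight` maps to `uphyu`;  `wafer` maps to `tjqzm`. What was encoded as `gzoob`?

h(7)→y(24) and o(14)→n(13) fit y≡17x+9 (mod 26); the inverse of 17 mod 26 is 23. This is an affine cipher: with a=0,…,z=25, each position x becomes (17x+9) mod 26.
Decoding gzoob: g(6)→23·(6−9)≡9=j; z(25)→23·(25−9)≡4=e; o(14)→23·(14−9)≡11=l; o(14)→23·(14−9)≡11=l; b(1)→23·(1−9)≡24=y (all mod 26).

jelly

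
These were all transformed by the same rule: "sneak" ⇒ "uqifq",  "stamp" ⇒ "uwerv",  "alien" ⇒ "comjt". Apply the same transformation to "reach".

In sneak: s→u is +2, n→q is +3, e→i is +4, a→f is +5 — the shift increases by 1 each position. Each letter shifts forward by (position + 2), i.e. 2, 3, 4, … — the shift grows by one for each successive letter.
Applying it to reach: r+2=t, e+3=h, a+4=e, c+5=h, h+6=n.

thehn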